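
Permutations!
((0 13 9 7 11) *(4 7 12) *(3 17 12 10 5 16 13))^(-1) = (0 11 7 4 12 17 3)(5 10 9 13 16)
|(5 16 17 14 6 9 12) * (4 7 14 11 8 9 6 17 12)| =|(4 7 14 17 11 8 9)(5 16 12)| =21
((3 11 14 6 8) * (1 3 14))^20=((1 3 11)(6 8 14))^20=(1 11 3)(6 14 8)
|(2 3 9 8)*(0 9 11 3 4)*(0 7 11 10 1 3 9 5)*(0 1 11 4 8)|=|(0 5 1 3 10 11 9)(2 8)(4 7)|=14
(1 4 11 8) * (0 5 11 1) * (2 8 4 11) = (0 5 2 8)(1 11 4) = [5, 11, 8, 3, 1, 2, 6, 7, 0, 9, 10, 4]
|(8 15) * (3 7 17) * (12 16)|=|(3 7 17)(8 15)(12 16)|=6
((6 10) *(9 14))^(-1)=(6 10)(9 14)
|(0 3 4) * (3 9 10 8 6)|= 7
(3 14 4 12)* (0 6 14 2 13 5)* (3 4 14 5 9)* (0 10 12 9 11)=(14)(0 6 5 10 12 4 9 3 2 13 11)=[6, 1, 13, 2, 9, 10, 5, 7, 8, 3, 12, 0, 4, 11, 14]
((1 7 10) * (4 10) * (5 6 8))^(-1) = (1 10 4 7)(5 8 6)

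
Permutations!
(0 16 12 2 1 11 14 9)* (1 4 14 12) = (0 16 1 11 12 2 4 14 9) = [16, 11, 4, 3, 14, 5, 6, 7, 8, 0, 10, 12, 2, 13, 9, 15, 1]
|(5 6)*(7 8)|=2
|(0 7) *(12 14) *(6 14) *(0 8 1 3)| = |(0 7 8 1 3)(6 14 12)| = 15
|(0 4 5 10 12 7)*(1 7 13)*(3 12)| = |(0 4 5 10 3 12 13 1 7)| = 9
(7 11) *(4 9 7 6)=(4 9 7 11 6)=[0, 1, 2, 3, 9, 5, 4, 11, 8, 7, 10, 6]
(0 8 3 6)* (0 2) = (0 8 3 6 2) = [8, 1, 0, 6, 4, 5, 2, 7, 3]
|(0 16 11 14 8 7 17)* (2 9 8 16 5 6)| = |(0 5 6 2 9 8 7 17)(11 14 16)| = 24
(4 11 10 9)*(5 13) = (4 11 10 9)(5 13) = [0, 1, 2, 3, 11, 13, 6, 7, 8, 4, 9, 10, 12, 5]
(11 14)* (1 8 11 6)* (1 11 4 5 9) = (1 8 4 5 9)(6 11 14) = [0, 8, 2, 3, 5, 9, 11, 7, 4, 1, 10, 14, 12, 13, 6]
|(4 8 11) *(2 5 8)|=5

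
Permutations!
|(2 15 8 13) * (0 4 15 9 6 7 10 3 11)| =12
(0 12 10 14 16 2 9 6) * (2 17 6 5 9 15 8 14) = (0 12 10 2 15 8 14 16 17 6)(5 9) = [12, 1, 15, 3, 4, 9, 0, 7, 14, 5, 2, 11, 10, 13, 16, 8, 17, 6]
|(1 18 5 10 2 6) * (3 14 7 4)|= |(1 18 5 10 2 6)(3 14 7 4)|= 12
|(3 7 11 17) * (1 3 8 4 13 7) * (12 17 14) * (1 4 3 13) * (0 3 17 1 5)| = 12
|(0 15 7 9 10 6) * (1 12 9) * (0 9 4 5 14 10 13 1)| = 9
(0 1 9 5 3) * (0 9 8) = [1, 8, 2, 9, 4, 3, 6, 7, 0, 5] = (0 1 8)(3 9 5)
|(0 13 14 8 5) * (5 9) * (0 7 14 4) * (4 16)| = |(0 13 16 4)(5 7 14 8 9)| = 20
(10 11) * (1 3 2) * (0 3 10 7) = [3, 10, 1, 2, 4, 5, 6, 0, 8, 9, 11, 7] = (0 3 2 1 10 11 7)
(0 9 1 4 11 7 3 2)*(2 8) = [9, 4, 0, 8, 11, 5, 6, 3, 2, 1, 10, 7] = (0 9 1 4 11 7 3 8 2)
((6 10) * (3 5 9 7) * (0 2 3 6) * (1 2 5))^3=((0 5 9 7 6 10)(1 2 3))^3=(0 7)(5 6)(9 10)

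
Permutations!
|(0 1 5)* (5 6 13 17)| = |(0 1 6 13 17 5)| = 6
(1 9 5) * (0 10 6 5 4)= (0 10 6 5 1 9 4)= [10, 9, 2, 3, 0, 1, 5, 7, 8, 4, 6]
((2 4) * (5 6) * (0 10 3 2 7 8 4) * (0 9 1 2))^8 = ((0 10 3)(1 2 9)(4 7 8)(5 6))^8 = (0 3 10)(1 9 2)(4 8 7)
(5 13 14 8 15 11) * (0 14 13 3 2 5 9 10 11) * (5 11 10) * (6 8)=(0 14 6 8 15)(2 11 9 5 3)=[14, 1, 11, 2, 4, 3, 8, 7, 15, 5, 10, 9, 12, 13, 6, 0]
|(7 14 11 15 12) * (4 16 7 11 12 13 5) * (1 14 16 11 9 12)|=|(1 14)(4 11 15 13 5)(7 16)(9 12)|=10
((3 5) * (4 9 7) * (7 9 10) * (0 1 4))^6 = (0 1 4 10 7)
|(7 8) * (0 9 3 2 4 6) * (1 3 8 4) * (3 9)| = |(0 3 2 1 9 8 7 4 6)| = 9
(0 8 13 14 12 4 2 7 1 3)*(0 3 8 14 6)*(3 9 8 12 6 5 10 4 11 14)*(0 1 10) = (0 3 9 8 13 5)(1 12 11 14 6)(2 7 10 4) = [3, 12, 7, 9, 2, 0, 1, 10, 13, 8, 4, 14, 11, 5, 6]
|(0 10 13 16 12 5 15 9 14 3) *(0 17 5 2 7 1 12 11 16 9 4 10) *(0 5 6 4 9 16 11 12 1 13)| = 10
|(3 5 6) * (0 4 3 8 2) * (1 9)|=14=|(0 4 3 5 6 8 2)(1 9)|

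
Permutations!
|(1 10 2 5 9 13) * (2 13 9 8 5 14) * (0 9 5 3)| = |(0 9 5 8 3)(1 10 13)(2 14)| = 30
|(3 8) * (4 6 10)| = |(3 8)(4 6 10)| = 6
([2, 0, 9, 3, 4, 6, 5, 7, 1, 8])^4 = (0 1 8 9 2)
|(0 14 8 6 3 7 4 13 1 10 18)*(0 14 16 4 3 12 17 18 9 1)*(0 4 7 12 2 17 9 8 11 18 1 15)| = |(0 16 7 3 12 9 15)(1 10 8 6 2 17)(4 13)(11 18 14)| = 42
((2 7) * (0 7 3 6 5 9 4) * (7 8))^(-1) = ((0 8 7 2 3 6 5 9 4))^(-1) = (0 4 9 5 6 3 2 7 8)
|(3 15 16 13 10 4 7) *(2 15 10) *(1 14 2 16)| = 4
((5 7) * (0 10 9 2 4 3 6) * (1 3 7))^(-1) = ((0 10 9 2 4 7 5 1 3 6))^(-1) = (0 6 3 1 5 7 4 2 9 10)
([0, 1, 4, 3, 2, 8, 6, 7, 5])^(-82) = [0, 1, 2, 3, 4, 5, 6, 7, 8]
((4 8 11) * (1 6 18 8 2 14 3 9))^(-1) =((1 6 18 8 11 4 2 14 3 9))^(-1) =(1 9 3 14 2 4 11 8 18 6)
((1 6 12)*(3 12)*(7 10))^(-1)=((1 6 3 12)(7 10))^(-1)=(1 12 3 6)(7 10)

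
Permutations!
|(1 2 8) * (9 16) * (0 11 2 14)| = 6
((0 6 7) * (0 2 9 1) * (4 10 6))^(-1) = (0 1 9 2 7 6 10 4)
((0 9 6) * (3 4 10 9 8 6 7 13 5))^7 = (13)(0 8 6)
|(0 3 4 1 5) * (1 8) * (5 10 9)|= |(0 3 4 8 1 10 9 5)|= 8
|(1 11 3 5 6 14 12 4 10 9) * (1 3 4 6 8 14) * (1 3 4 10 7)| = |(1 11 10 9 4 7)(3 5 8 14 12 6)| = 6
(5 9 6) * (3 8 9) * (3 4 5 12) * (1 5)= (1 5 4)(3 8 9 6 12)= [0, 5, 2, 8, 1, 4, 12, 7, 9, 6, 10, 11, 3]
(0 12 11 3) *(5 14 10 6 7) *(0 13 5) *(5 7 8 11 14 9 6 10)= (0 12 14 5 9 6 8 11 3 13 7)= [12, 1, 2, 13, 4, 9, 8, 0, 11, 6, 10, 3, 14, 7, 5]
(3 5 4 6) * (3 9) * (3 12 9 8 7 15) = (3 5 4 6 8 7 15)(9 12) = [0, 1, 2, 5, 6, 4, 8, 15, 7, 12, 10, 11, 9, 13, 14, 3]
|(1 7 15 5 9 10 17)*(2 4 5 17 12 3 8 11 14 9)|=|(1 7 15 17)(2 4 5)(3 8 11 14 9 10 12)|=84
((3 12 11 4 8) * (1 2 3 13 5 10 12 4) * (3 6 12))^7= (1 6 11 2 12)(3 4 8 13 5 10)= ((1 2 6 12 11)(3 4 8 13 5 10))^7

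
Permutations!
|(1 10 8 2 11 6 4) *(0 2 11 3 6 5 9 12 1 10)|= |(0 2 3 6 4 10 8 11 5 9 12 1)|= 12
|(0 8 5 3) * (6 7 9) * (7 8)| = 7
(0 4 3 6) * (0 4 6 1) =(0 6 4 3 1) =[6, 0, 2, 1, 3, 5, 4]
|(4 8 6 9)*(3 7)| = |(3 7)(4 8 6 9)| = 4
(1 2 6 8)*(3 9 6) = (1 2 3 9 6 8) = [0, 2, 3, 9, 4, 5, 8, 7, 1, 6]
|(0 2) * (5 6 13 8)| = 4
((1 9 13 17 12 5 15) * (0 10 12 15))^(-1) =((0 10 12 5)(1 9 13 17 15))^(-1) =(0 5 12 10)(1 15 17 13 9)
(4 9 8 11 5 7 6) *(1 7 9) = (1 7 6 4)(5 9 8 11) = [0, 7, 2, 3, 1, 9, 4, 6, 11, 8, 10, 5]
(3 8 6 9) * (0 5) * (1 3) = [5, 3, 2, 8, 4, 0, 9, 7, 6, 1] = (0 5)(1 3 8 6 9)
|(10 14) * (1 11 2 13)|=4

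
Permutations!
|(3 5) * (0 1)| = 2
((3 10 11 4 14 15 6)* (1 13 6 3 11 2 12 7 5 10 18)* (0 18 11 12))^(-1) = (0 2 10 5 7 12 6 13 1 18)(3 15 14 4 11)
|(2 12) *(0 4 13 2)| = |(0 4 13 2 12)| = 5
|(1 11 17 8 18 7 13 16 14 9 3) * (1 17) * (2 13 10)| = 22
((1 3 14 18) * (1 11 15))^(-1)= (1 15 11 18 14 3)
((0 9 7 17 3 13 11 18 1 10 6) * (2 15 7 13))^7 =((0 9 13 11 18 1 10 6)(2 15 7 17 3))^7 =(0 6 10 1 18 11 13 9)(2 7 3 15 17)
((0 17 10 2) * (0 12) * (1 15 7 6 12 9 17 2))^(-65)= ((0 2 9 17 10 1 15 7 6 12))^(-65)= (0 1)(2 15)(6 17)(7 9)(10 12)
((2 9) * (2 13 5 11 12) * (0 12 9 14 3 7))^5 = ((0 12 2 14 3 7)(5 11 9 13))^5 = (0 7 3 14 2 12)(5 11 9 13)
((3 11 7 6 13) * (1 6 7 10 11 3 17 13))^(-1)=((1 6)(10 11)(13 17))^(-1)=(1 6)(10 11)(13 17)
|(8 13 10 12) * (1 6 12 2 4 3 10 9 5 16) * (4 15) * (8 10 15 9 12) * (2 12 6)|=30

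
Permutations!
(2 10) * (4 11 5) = (2 10)(4 11 5) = [0, 1, 10, 3, 11, 4, 6, 7, 8, 9, 2, 5]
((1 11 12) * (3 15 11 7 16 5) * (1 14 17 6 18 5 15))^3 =((1 7 16 15 11 12 14 17 6 18 5 3))^3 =(1 15 14 18)(3 16 12 6)(5 7 11 17)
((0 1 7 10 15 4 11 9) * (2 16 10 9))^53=(0 1 7 9)(2 11 4 15 10 16)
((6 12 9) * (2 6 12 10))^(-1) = ((2 6 10)(9 12))^(-1) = (2 10 6)(9 12)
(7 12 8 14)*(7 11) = (7 12 8 14 11) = [0, 1, 2, 3, 4, 5, 6, 12, 14, 9, 10, 7, 8, 13, 11]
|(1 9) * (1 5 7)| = |(1 9 5 7)| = 4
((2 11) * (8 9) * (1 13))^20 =(13)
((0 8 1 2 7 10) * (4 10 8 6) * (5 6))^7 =(0 6 10 5 4)(1 8 7 2)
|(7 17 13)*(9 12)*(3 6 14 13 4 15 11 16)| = |(3 6 14 13 7 17 4 15 11 16)(9 12)| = 10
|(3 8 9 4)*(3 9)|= |(3 8)(4 9)|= 2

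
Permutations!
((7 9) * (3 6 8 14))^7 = ((3 6 8 14)(7 9))^7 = (3 14 8 6)(7 9)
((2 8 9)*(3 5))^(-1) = (2 9 8)(3 5)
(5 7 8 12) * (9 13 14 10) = [0, 1, 2, 3, 4, 7, 6, 8, 12, 13, 9, 11, 5, 14, 10] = (5 7 8 12)(9 13 14 10)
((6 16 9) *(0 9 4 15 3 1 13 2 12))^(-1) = ((0 9 6 16 4 15 3 1 13 2 12))^(-1) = (0 12 2 13 1 3 15 4 16 6 9)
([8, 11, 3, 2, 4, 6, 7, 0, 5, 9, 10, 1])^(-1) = [7, 11, 3, 2, 4, 8, 5, 6, 0, 9, 10, 1]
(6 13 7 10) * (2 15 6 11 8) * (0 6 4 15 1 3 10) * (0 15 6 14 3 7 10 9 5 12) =(0 14 3 9 5 12)(1 7 15 4 6 13 10 11 8 2) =[14, 7, 1, 9, 6, 12, 13, 15, 2, 5, 11, 8, 0, 10, 3, 4]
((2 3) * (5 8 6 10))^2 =(5 6)(8 10)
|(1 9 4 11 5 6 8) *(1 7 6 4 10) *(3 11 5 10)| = 30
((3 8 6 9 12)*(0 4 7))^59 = ((0 4 7)(3 8 6 9 12))^59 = (0 7 4)(3 12 9 6 8)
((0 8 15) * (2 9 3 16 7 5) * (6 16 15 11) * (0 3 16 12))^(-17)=(0 6 8 12 11)(2 7 9 5 16)(3 15)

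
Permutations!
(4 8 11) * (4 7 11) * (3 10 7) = (3 10 7 11)(4 8) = [0, 1, 2, 10, 8, 5, 6, 11, 4, 9, 7, 3]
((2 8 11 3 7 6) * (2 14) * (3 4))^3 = (2 4 6 8 3 14 11 7)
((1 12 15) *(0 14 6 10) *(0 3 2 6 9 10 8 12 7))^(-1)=((0 14 9 10 3 2 6 8 12 15 1 7))^(-1)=(0 7 1 15 12 8 6 2 3 10 9 14)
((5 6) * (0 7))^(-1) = ((0 7)(5 6))^(-1) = (0 7)(5 6)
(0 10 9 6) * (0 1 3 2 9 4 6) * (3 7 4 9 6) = [10, 7, 6, 2, 3, 5, 1, 4, 8, 0, 9] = (0 10 9)(1 7 4 3 2 6)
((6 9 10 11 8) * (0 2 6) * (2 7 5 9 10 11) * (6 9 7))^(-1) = (0 8 11 9 2 10 6)(5 7)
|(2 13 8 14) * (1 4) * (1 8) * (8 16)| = |(1 4 16 8 14 2 13)| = 7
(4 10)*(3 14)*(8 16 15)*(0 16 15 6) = (0 16 6)(3 14)(4 10)(8 15) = [16, 1, 2, 14, 10, 5, 0, 7, 15, 9, 4, 11, 12, 13, 3, 8, 6]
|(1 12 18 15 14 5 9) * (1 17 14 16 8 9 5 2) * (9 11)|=11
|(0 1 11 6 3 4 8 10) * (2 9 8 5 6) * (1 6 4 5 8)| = |(0 6 3 5 4 8 10)(1 11 2 9)| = 28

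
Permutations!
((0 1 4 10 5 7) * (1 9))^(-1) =(0 7 5 10 4 1 9)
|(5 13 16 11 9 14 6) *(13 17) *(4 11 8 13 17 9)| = |(17)(4 11)(5 9 14 6)(8 13 16)| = 12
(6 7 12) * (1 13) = [0, 13, 2, 3, 4, 5, 7, 12, 8, 9, 10, 11, 6, 1] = (1 13)(6 7 12)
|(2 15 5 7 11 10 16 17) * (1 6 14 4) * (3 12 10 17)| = 12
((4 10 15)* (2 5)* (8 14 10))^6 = ((2 5)(4 8 14 10 15))^6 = (4 8 14 10 15)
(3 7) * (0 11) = (0 11)(3 7) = [11, 1, 2, 7, 4, 5, 6, 3, 8, 9, 10, 0]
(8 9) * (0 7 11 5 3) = (0 7 11 5 3)(8 9) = [7, 1, 2, 0, 4, 3, 6, 11, 9, 8, 10, 5]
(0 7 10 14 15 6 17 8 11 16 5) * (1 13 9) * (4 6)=(0 7 10 14 15 4 6 17 8 11 16 5)(1 13 9)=[7, 13, 2, 3, 6, 0, 17, 10, 11, 1, 14, 16, 12, 9, 15, 4, 5, 8]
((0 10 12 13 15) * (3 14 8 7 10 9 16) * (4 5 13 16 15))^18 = ((0 9 15)(3 14 8 7 10 12 16)(4 5 13))^18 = (3 10 14 12 8 16 7)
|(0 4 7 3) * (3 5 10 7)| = 3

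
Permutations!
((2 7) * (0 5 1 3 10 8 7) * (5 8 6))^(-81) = ((0 8 7 2)(1 3 10 6 5))^(-81) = (0 2 7 8)(1 5 6 10 3)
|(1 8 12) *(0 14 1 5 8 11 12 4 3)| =|(0 14 1 11 12 5 8 4 3)| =9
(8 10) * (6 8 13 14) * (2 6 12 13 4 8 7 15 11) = (2 6 7 15 11)(4 8 10)(12 13 14) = [0, 1, 6, 3, 8, 5, 7, 15, 10, 9, 4, 2, 13, 14, 12, 11]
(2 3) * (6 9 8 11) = (2 3)(6 9 8 11) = [0, 1, 3, 2, 4, 5, 9, 7, 11, 8, 10, 6]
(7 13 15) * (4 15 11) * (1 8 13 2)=[0, 8, 1, 3, 15, 5, 6, 2, 13, 9, 10, 4, 12, 11, 14, 7]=(1 8 13 11 4 15 7 2)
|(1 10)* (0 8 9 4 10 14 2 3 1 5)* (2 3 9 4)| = |(0 8 4 10 5)(1 14 3)(2 9)| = 30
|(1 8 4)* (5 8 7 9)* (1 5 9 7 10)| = 6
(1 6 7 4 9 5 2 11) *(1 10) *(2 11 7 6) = (1 2 7 4 9 5 11 10) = [0, 2, 7, 3, 9, 11, 6, 4, 8, 5, 1, 10]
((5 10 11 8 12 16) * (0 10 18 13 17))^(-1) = ((0 10 11 8 12 16 5 18 13 17))^(-1) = (0 17 13 18 5 16 12 8 11 10)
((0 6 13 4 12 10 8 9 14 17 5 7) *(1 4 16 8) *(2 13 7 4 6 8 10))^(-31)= (0 7 6 1 10 16 13 2 12 4 5 17 14 9 8)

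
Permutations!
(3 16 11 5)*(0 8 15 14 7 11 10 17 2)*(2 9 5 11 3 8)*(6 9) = (0 2)(3 16 10 17 6 9 5 8 15 14 7) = [2, 1, 0, 16, 4, 8, 9, 3, 15, 5, 17, 11, 12, 13, 7, 14, 10, 6]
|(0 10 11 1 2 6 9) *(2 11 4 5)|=14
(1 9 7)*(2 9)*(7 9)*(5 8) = (9)(1 2 7)(5 8) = [0, 2, 7, 3, 4, 8, 6, 1, 5, 9]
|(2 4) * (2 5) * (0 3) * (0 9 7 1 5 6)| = 9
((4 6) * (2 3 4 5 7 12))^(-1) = (2 12 7 5 6 4 3) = ((2 3 4 6 5 7 12))^(-1)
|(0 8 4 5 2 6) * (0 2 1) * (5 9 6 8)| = 15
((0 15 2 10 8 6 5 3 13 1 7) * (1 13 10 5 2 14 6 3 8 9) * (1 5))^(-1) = (0 7 1 2 6 14 15)(3 8 5 9 10)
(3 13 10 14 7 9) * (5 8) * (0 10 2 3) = (0 10 14 7 9)(2 3 13)(5 8) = [10, 1, 3, 13, 4, 8, 6, 9, 5, 0, 14, 11, 12, 2, 7]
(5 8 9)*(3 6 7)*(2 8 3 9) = (2 8)(3 6 7 9 5) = [0, 1, 8, 6, 4, 3, 7, 9, 2, 5]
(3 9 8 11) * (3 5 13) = (3 9 8 11 5 13) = [0, 1, 2, 9, 4, 13, 6, 7, 11, 8, 10, 5, 12, 3]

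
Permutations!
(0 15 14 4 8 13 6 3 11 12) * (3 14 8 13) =(0 15 8 3 11 12)(4 13 6 14) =[15, 1, 2, 11, 13, 5, 14, 7, 3, 9, 10, 12, 0, 6, 4, 8]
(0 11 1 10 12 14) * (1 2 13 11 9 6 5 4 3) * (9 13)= (0 13 11 2 9 6 5 4 3 1 10 12 14)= [13, 10, 9, 1, 3, 4, 5, 7, 8, 6, 12, 2, 14, 11, 0]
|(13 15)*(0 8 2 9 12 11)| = |(0 8 2 9 12 11)(13 15)| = 6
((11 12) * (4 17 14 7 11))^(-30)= ((4 17 14 7 11 12))^(-30)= (17)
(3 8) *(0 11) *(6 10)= (0 11)(3 8)(6 10)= [11, 1, 2, 8, 4, 5, 10, 7, 3, 9, 6, 0]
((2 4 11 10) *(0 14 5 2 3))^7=(0 3 10 11 4 2 5 14)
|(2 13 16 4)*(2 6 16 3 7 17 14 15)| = 21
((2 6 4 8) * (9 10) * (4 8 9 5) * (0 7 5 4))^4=((0 7 5)(2 6 8)(4 9 10))^4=(0 7 5)(2 6 8)(4 9 10)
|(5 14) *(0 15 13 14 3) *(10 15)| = 7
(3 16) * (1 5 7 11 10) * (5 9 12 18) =(1 9 12 18 5 7 11 10)(3 16) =[0, 9, 2, 16, 4, 7, 6, 11, 8, 12, 1, 10, 18, 13, 14, 15, 3, 17, 5]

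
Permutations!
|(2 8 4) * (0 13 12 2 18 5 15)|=|(0 13 12 2 8 4 18 5 15)|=9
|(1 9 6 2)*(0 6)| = 5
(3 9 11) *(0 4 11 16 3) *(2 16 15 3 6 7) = (0 4 11)(2 16 6 7)(3 9 15) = [4, 1, 16, 9, 11, 5, 7, 2, 8, 15, 10, 0, 12, 13, 14, 3, 6]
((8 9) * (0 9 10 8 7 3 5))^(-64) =((0 9 7 3 5)(8 10))^(-64) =(10)(0 9 7 3 5)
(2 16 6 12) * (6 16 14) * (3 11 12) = (16)(2 14 6 3 11 12) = [0, 1, 14, 11, 4, 5, 3, 7, 8, 9, 10, 12, 2, 13, 6, 15, 16]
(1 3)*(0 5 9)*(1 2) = (0 5 9)(1 3 2) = [5, 3, 1, 2, 4, 9, 6, 7, 8, 0]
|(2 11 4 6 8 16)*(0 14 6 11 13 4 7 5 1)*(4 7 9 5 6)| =42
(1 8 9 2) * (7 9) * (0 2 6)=(0 2 1 8 7 9 6)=[2, 8, 1, 3, 4, 5, 0, 9, 7, 6]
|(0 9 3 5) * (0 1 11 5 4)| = |(0 9 3 4)(1 11 5)| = 12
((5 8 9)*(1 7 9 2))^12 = (9)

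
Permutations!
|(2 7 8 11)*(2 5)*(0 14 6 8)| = |(0 14 6 8 11 5 2 7)| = 8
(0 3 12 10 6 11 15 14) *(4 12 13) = (0 3 13 4 12 10 6 11 15 14) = [3, 1, 2, 13, 12, 5, 11, 7, 8, 9, 6, 15, 10, 4, 0, 14]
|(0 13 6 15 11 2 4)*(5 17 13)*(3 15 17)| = 21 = |(0 5 3 15 11 2 4)(6 17 13)|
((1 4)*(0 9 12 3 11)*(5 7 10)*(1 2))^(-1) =(0 11 3 12 9)(1 2 4)(5 10 7)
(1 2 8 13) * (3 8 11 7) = [0, 2, 11, 8, 4, 5, 6, 3, 13, 9, 10, 7, 12, 1] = (1 2 11 7 3 8 13)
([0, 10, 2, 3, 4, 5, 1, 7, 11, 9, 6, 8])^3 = [0, 1, 2, 3, 4, 5, 6, 7, 11, 9, 10, 8]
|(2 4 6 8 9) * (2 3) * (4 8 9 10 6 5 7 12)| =|(2 8 10 6 9 3)(4 5 7 12)| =12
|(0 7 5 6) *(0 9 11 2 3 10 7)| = |(2 3 10 7 5 6 9 11)| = 8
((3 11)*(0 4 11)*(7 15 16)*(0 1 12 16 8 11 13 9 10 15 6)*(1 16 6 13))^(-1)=(0 6 12 1 4)(3 11 8 15 10 9 13 7 16)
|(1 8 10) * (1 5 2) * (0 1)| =6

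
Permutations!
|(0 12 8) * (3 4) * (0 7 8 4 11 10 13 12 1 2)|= |(0 1 2)(3 11 10 13 12 4)(7 8)|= 6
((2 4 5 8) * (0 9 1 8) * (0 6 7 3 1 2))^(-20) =(9)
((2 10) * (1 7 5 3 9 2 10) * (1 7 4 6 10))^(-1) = (1 10 6 4)(2 9 3 5 7)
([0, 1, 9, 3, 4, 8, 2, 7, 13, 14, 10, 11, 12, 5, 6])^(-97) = [0, 1, 6, 3, 4, 13, 14, 7, 5, 2, 10, 11, 12, 8, 9]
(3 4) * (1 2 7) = [0, 2, 7, 4, 3, 5, 6, 1] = (1 2 7)(3 4)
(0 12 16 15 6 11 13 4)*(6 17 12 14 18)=[14, 1, 2, 3, 0, 5, 11, 7, 8, 9, 10, 13, 16, 4, 18, 17, 15, 12, 6]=(0 14 18 6 11 13 4)(12 16 15 17)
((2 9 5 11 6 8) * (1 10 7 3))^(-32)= ((1 10 7 3)(2 9 5 11 6 8))^(-32)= (2 6 5)(8 11 9)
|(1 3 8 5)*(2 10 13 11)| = 4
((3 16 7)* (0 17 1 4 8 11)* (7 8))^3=((0 17 1 4 7 3 16 8 11))^3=(0 4 16)(1 3 11)(7 8 17)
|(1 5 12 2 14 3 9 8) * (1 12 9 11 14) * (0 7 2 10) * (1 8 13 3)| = |(0 7 2 8 12 10)(1 5 9 13 3 11 14)| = 42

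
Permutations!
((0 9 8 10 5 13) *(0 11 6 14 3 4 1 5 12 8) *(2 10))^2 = (1 13 6 3)(2 12)(4 5 11 14)(8 10) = ((0 9)(1 5 13 11 6 14 3 4)(2 10 12 8))^2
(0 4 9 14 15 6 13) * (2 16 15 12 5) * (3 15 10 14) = (0 4 9 3 15 6 13)(2 16 10 14 12 5) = [4, 1, 16, 15, 9, 2, 13, 7, 8, 3, 14, 11, 5, 0, 12, 6, 10]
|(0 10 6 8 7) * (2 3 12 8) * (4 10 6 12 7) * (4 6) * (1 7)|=10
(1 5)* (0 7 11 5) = (0 7 11 5 1) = [7, 0, 2, 3, 4, 1, 6, 11, 8, 9, 10, 5]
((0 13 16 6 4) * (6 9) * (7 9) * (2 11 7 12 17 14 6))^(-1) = (0 4 6 14 17 12 16 13)(2 9 7 11) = ((0 13 16 12 17 14 6 4)(2 11 7 9))^(-1)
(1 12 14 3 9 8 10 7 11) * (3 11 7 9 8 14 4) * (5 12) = [0, 5, 2, 8, 3, 12, 6, 7, 10, 14, 9, 1, 4, 13, 11] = (1 5 12 4 3 8 10 9 14 11)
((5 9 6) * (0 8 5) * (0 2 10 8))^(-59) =((2 10 8 5 9 6))^(-59) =(2 10 8 5 9 6)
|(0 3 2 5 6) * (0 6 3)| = 3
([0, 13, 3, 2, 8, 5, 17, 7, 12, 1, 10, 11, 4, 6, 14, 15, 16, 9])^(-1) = [0, 9, 3, 2, 12, 5, 13, 7, 4, 17, 10, 11, 8, 1, 14, 15, 16, 6]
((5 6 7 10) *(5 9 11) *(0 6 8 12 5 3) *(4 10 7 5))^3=((0 6 5 8 12 4 10 9 11 3))^3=(0 8 10 3 5 4 11 6 12 9)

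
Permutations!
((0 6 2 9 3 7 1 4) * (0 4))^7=(9)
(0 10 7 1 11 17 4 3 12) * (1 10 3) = (0 3 12)(1 11 17 4)(7 10) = [3, 11, 2, 12, 1, 5, 6, 10, 8, 9, 7, 17, 0, 13, 14, 15, 16, 4]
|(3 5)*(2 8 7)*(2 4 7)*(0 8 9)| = |(0 8 2 9)(3 5)(4 7)| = 4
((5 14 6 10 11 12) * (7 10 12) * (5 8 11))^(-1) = (5 10 7 11 8 12 6 14)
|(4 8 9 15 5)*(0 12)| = 10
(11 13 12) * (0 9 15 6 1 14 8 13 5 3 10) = [9, 14, 2, 10, 4, 3, 1, 7, 13, 15, 0, 5, 11, 12, 8, 6] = (0 9 15 6 1 14 8 13 12 11 5 3 10)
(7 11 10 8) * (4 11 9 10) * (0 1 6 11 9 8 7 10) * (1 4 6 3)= (0 4 9)(1 3)(6 11)(7 8 10)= [4, 3, 2, 1, 9, 5, 11, 8, 10, 0, 7, 6]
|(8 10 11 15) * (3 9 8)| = |(3 9 8 10 11 15)| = 6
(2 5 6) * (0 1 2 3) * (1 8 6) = (0 8 6 3)(1 2 5) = [8, 2, 5, 0, 4, 1, 3, 7, 6]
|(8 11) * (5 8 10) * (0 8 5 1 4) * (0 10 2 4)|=|(0 8 11 2 4 10 1)|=7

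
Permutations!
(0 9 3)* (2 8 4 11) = (0 9 3)(2 8 4 11) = [9, 1, 8, 0, 11, 5, 6, 7, 4, 3, 10, 2]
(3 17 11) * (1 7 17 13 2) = (1 7 17 11 3 13 2) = [0, 7, 1, 13, 4, 5, 6, 17, 8, 9, 10, 3, 12, 2, 14, 15, 16, 11]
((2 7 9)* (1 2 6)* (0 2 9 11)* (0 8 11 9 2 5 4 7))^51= ((0 5 4 7 9 6 1 2)(8 11))^51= (0 7 1 5 9 2 4 6)(8 11)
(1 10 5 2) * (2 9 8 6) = (1 10 5 9 8 6 2) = [0, 10, 1, 3, 4, 9, 2, 7, 6, 8, 5]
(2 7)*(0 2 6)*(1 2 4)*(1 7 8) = (0 4 7 6)(1 2 8) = [4, 2, 8, 3, 7, 5, 0, 6, 1]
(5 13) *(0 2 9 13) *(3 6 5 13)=(13)(0 2 9 3 6 5)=[2, 1, 9, 6, 4, 0, 5, 7, 8, 3, 10, 11, 12, 13]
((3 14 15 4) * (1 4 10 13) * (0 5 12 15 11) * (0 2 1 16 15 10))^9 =(0 12 13 15 5 10 16)(1 14)(2 3)(4 11)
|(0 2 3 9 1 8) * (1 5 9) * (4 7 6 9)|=|(0 2 3 1 8)(4 7 6 9 5)|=5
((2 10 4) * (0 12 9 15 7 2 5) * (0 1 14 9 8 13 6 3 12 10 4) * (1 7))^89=(0 10)(1 14 9 15)(2 4 5 7)(3 6 13 8 12)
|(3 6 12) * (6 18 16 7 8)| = 7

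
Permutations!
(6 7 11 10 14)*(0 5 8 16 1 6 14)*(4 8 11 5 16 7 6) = (0 16 1 4 8 7 5 11 10) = [16, 4, 2, 3, 8, 11, 6, 5, 7, 9, 0, 10, 12, 13, 14, 15, 1]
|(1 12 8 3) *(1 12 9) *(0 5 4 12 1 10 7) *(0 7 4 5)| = 7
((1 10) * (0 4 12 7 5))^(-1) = (0 5 7 12 4)(1 10)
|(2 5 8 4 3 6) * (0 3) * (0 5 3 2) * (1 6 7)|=|(0 2 3 7 1 6)(4 5 8)|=6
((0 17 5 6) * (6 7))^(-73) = ((0 17 5 7 6))^(-73) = (0 5 6 17 7)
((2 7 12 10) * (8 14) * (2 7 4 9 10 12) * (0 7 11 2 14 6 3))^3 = ((0 7 14 8 6 3)(2 4 9 10 11))^3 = (0 8)(2 10 4 11 9)(3 14)(6 7)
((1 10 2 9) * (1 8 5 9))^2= (1 2 10)(5 8 9)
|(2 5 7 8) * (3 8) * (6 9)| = |(2 5 7 3 8)(6 9)| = 10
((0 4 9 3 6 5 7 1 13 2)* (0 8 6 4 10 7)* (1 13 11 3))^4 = ((0 10 7 13 2 8 6 5)(1 11 3 4 9))^4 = (0 2)(1 9 4 3 11)(5 13)(6 7)(8 10)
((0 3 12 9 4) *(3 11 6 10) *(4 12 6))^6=((0 11 4)(3 6 10)(9 12))^6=(12)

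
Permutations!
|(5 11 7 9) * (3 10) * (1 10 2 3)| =4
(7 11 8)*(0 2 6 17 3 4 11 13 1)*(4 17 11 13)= [2, 0, 6, 17, 13, 5, 11, 4, 7, 9, 10, 8, 12, 1, 14, 15, 16, 3]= (0 2 6 11 8 7 4 13 1)(3 17)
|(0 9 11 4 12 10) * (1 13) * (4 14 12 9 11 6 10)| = |(0 11 14 12 4 9 6 10)(1 13)| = 8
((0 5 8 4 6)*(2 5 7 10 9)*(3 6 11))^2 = (0 10 2 8 11 6 7 9 5 4 3)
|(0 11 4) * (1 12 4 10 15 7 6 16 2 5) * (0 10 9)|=|(0 11 9)(1 12 4 10 15 7 6 16 2 5)|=30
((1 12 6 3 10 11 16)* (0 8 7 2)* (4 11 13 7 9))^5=((0 8 9 4 11 16 1 12 6 3 10 13 7 2))^5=(0 16 10 8 1 13 9 12 7 4 6 2 11 3)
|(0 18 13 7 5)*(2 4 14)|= 15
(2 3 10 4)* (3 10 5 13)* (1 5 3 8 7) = [0, 5, 10, 3, 2, 13, 6, 1, 7, 9, 4, 11, 12, 8] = (1 5 13 8 7)(2 10 4)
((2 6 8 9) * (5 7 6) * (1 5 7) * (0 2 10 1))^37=((0 2 7 6 8 9 10 1 5))^37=(0 2 7 6 8 9 10 1 5)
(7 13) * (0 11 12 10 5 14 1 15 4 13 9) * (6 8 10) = (0 11 12 6 8 10 5 14 1 15 4 13 7 9) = [11, 15, 2, 3, 13, 14, 8, 9, 10, 0, 5, 12, 6, 7, 1, 4]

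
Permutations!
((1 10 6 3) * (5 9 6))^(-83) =(1 10 5 9 6 3)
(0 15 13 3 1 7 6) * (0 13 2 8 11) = (0 15 2 8 11)(1 7 6 13 3) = [15, 7, 8, 1, 4, 5, 13, 6, 11, 9, 10, 0, 12, 3, 14, 2]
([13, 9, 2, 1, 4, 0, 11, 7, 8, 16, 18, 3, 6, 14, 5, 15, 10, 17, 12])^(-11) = (0 13 14 5)(1 11 12 10 9 3 6 18 16)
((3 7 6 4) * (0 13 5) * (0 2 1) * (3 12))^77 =(0 5 1 13 2)(3 6 12 7 4)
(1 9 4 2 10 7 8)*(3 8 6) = (1 9 4 2 10 7 6 3 8) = [0, 9, 10, 8, 2, 5, 3, 6, 1, 4, 7]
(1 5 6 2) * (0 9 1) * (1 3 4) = (0 9 3 4 1 5 6 2) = [9, 5, 0, 4, 1, 6, 2, 7, 8, 3]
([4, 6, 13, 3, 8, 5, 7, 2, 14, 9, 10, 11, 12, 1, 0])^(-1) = (0 14 8 4)(1 13 2 7 6)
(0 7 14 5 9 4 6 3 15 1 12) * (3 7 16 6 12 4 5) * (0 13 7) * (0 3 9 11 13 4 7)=(0 16 6 3 15 1 7 14 9 5 11 13)(4 12)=[16, 7, 2, 15, 12, 11, 3, 14, 8, 5, 10, 13, 4, 0, 9, 1, 6]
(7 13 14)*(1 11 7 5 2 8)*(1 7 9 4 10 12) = [0, 11, 8, 3, 10, 2, 6, 13, 7, 4, 12, 9, 1, 14, 5] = (1 11 9 4 10 12)(2 8 7 13 14 5)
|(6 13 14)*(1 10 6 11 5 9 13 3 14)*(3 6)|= |(1 10 3 14 11 5 9 13)|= 8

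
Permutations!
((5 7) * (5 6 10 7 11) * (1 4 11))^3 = ((1 4 11 5)(6 10 7))^3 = (1 5 11 4)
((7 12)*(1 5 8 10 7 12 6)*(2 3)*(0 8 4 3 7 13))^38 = (0 10)(1 3 6 4 7 5 2)(8 13)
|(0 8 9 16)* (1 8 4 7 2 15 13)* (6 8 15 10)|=|(0 4 7 2 10 6 8 9 16)(1 15 13)|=9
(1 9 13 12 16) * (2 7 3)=[0, 9, 7, 2, 4, 5, 6, 3, 8, 13, 10, 11, 16, 12, 14, 15, 1]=(1 9 13 12 16)(2 7 3)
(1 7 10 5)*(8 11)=(1 7 10 5)(8 11)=[0, 7, 2, 3, 4, 1, 6, 10, 11, 9, 5, 8]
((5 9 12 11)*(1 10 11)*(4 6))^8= ((1 10 11 5 9 12)(4 6))^8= (1 11 9)(5 12 10)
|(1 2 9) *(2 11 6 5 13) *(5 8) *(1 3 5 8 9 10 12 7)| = |(1 11 6 9 3 5 13 2 10 12 7)| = 11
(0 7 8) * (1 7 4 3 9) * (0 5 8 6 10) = (0 4 3 9 1 7 6 10)(5 8) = [4, 7, 2, 9, 3, 8, 10, 6, 5, 1, 0]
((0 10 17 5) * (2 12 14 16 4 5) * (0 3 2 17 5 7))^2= (17)(0 5 2 14 4)(3 12 16 7 10)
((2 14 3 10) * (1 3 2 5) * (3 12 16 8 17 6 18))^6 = ((1 12 16 8 17 6 18 3 10 5)(2 14))^6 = (1 18 16 10 17)(3 8 5 6 12)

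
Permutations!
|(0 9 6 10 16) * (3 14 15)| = |(0 9 6 10 16)(3 14 15)| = 15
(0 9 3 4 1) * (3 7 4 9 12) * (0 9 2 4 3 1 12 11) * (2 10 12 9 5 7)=(0 11)(1 5 7 3 10 12)(2 4 9)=[11, 5, 4, 10, 9, 7, 6, 3, 8, 2, 12, 0, 1]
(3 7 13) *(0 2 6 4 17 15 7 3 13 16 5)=(0 2 6 4 17 15 7 16 5)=[2, 1, 6, 3, 17, 0, 4, 16, 8, 9, 10, 11, 12, 13, 14, 7, 5, 15]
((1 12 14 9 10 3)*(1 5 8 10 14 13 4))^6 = ((1 12 13 4)(3 5 8 10)(9 14))^6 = (14)(1 13)(3 8)(4 12)(5 10)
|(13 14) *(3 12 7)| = |(3 12 7)(13 14)| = 6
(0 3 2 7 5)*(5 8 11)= (0 3 2 7 8 11 5)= [3, 1, 7, 2, 4, 0, 6, 8, 11, 9, 10, 5]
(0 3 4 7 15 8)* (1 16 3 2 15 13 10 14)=[2, 16, 15, 4, 7, 5, 6, 13, 0, 9, 14, 11, 12, 10, 1, 8, 3]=(0 2 15 8)(1 16 3 4 7 13 10 14)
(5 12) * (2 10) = (2 10)(5 12) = [0, 1, 10, 3, 4, 12, 6, 7, 8, 9, 2, 11, 5]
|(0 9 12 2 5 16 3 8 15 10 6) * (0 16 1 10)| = 12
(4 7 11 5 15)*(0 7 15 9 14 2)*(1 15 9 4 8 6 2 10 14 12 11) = [7, 15, 0, 3, 9, 4, 2, 1, 6, 12, 14, 5, 11, 13, 10, 8] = (0 7 1 15 8 6 2)(4 9 12 11 5)(10 14)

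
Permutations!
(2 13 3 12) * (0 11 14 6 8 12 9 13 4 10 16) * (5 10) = [11, 1, 4, 9, 5, 10, 8, 7, 12, 13, 16, 14, 2, 3, 6, 15, 0] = (0 11 14 6 8 12 2 4 5 10 16)(3 9 13)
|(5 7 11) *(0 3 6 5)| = |(0 3 6 5 7 11)| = 6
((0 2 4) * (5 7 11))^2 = (0 4 2)(5 11 7)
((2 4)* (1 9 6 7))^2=(1 6)(7 9)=((1 9 6 7)(2 4))^2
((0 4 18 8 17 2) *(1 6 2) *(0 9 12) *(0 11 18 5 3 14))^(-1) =((0 4 5 3 14)(1 6 2 9 12 11 18 8 17))^(-1) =(0 14 3 5 4)(1 17 8 18 11 12 9 2 6)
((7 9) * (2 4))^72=(9)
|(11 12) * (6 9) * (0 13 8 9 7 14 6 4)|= |(0 13 8 9 4)(6 7 14)(11 12)|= 30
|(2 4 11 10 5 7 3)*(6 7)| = |(2 4 11 10 5 6 7 3)| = 8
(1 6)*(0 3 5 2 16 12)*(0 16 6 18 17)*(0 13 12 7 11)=[3, 18, 6, 5, 4, 2, 1, 11, 8, 9, 10, 0, 16, 12, 14, 15, 7, 13, 17]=(0 3 5 2 6 1 18 17 13 12 16 7 11)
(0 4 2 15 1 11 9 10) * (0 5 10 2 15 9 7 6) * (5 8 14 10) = (0 4 15 1 11 7 6)(2 9)(8 14 10) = [4, 11, 9, 3, 15, 5, 0, 6, 14, 2, 8, 7, 12, 13, 10, 1]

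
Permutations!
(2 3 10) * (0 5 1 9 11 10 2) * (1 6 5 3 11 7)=(0 3 2 11 10)(1 9 7)(5 6)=[3, 9, 11, 2, 4, 6, 5, 1, 8, 7, 0, 10]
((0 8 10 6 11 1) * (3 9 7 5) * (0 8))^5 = (11)(3 9 7 5)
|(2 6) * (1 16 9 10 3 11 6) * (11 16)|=|(1 11 6 2)(3 16 9 10)|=4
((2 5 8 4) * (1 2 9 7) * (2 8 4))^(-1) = (1 7 9 4 5 2 8)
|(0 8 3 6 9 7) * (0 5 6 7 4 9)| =|(0 8 3 7 5 6)(4 9)| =6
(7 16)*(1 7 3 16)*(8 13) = (1 7)(3 16)(8 13) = [0, 7, 2, 16, 4, 5, 6, 1, 13, 9, 10, 11, 12, 8, 14, 15, 3]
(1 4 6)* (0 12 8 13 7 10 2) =(0 12 8 13 7 10 2)(1 4 6) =[12, 4, 0, 3, 6, 5, 1, 10, 13, 9, 2, 11, 8, 7]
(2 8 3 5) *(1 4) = (1 4)(2 8 3 5) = [0, 4, 8, 5, 1, 2, 6, 7, 3]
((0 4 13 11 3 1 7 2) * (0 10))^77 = (0 1 4 7 13 2 11 10 3)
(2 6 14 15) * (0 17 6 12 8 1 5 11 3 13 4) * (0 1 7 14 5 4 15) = (0 17 6 5 11 3 13 15 2 12 8 7 14)(1 4) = [17, 4, 12, 13, 1, 11, 5, 14, 7, 9, 10, 3, 8, 15, 0, 2, 16, 6]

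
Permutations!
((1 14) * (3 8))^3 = (1 14)(3 8)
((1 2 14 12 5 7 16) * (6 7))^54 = ((1 2 14 12 5 6 7 16))^54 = (1 7 5 14)(2 16 6 12)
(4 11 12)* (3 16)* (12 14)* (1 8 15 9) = [0, 8, 2, 16, 11, 5, 6, 7, 15, 1, 10, 14, 4, 13, 12, 9, 3] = (1 8 15 9)(3 16)(4 11 14 12)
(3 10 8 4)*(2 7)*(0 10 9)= (0 10 8 4 3 9)(2 7)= [10, 1, 7, 9, 3, 5, 6, 2, 4, 0, 8]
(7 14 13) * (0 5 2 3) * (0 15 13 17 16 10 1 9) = (0 5 2 3 15 13 7 14 17 16 10 1 9) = [5, 9, 3, 15, 4, 2, 6, 14, 8, 0, 1, 11, 12, 7, 17, 13, 10, 16]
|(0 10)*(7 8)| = 2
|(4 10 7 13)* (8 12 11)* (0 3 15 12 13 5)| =11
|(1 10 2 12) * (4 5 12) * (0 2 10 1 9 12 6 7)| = 6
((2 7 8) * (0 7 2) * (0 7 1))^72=((0 1)(7 8))^72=(8)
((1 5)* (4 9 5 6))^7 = (1 4 5 6 9)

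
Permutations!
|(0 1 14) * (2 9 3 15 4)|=|(0 1 14)(2 9 3 15 4)|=15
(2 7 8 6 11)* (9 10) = (2 7 8 6 11)(9 10) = [0, 1, 7, 3, 4, 5, 11, 8, 6, 10, 9, 2]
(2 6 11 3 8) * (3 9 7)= (2 6 11 9 7 3 8)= [0, 1, 6, 8, 4, 5, 11, 3, 2, 7, 10, 9]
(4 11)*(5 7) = (4 11)(5 7) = [0, 1, 2, 3, 11, 7, 6, 5, 8, 9, 10, 4]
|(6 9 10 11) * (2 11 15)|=6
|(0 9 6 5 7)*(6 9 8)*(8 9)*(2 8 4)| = |(0 9 4 2 8 6 5 7)| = 8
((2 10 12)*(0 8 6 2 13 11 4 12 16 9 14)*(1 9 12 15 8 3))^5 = (2 11)(4 10)(6 13)(8 12)(15 16)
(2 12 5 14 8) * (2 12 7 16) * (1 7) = [0, 7, 1, 3, 4, 14, 6, 16, 12, 9, 10, 11, 5, 13, 8, 15, 2] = (1 7 16 2)(5 14 8 12)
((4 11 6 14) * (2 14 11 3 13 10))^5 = (2 10 13 3 4 14)(6 11)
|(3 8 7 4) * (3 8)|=3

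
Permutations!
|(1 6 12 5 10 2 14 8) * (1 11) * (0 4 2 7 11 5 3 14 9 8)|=14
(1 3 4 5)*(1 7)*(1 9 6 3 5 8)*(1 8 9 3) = [0, 5, 2, 4, 9, 7, 1, 3, 8, 6] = (1 5 7 3 4 9 6)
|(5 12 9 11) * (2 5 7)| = 6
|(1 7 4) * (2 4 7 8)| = |(1 8 2 4)| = 4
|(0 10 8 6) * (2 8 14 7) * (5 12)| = 14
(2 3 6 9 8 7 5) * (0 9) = [9, 1, 3, 6, 4, 2, 0, 5, 7, 8] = (0 9 8 7 5 2 3 6)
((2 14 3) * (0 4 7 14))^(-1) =(0 2 3 14 7 4)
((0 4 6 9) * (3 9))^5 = (9)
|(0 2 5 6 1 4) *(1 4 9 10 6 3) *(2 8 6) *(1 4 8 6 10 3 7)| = |(0 6 8 10 2 5 7 1 9 3 4)| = 11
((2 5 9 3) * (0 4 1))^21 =(2 5 9 3)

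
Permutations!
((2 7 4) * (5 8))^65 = (2 4 7)(5 8)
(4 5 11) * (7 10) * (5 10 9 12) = [0, 1, 2, 3, 10, 11, 6, 9, 8, 12, 7, 4, 5] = (4 10 7 9 12 5 11)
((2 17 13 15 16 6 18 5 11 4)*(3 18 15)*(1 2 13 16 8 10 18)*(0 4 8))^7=((0 4 13 3 1 2 17 16 6 15)(5 11 8 10 18))^7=(0 16 1 4 6 2 13 15 17 3)(5 8 18 11 10)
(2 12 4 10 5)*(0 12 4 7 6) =(0 12 7 6)(2 4 10 5) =[12, 1, 4, 3, 10, 2, 0, 6, 8, 9, 5, 11, 7]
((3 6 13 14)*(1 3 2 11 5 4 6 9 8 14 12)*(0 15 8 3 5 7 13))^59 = (0 13 15 12 8 1 14 5 2 4 11 6 7)(3 9)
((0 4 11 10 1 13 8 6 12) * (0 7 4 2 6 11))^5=((0 2 6 12 7 4)(1 13 8 11 10))^5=(13)(0 4 7 12 6 2)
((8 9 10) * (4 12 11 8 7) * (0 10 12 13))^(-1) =((0 10 7 4 13)(8 9 12 11))^(-1) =(0 13 4 7 10)(8 11 12 9)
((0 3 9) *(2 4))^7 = ((0 3 9)(2 4))^7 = (0 3 9)(2 4)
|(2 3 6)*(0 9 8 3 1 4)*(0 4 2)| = |(0 9 8 3 6)(1 2)| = 10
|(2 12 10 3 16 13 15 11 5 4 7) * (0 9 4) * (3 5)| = |(0 9 4 7 2 12 10 5)(3 16 13 15 11)| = 40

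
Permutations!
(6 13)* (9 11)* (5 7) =(5 7)(6 13)(9 11) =[0, 1, 2, 3, 4, 7, 13, 5, 8, 11, 10, 9, 12, 6]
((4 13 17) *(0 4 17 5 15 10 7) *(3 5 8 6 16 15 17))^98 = ((0 4 13 8 6 16 15 10 7)(3 5 17))^98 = (0 7 10 15 16 6 8 13 4)(3 17 5)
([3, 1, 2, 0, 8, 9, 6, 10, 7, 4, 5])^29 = (0 3)(4 9 5 10 7 8)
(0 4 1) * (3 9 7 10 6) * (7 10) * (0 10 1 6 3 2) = (0 4 6 2)(1 10 3 9) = [4, 10, 0, 9, 6, 5, 2, 7, 8, 1, 3]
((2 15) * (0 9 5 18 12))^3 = (0 18 9 12 5)(2 15)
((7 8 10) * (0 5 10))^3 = ((0 5 10 7 8))^3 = (0 7 5 8 10)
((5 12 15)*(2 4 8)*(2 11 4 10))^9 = (15)(2 10)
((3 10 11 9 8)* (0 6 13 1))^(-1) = ((0 6 13 1)(3 10 11 9 8))^(-1) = (0 1 13 6)(3 8 9 11 10)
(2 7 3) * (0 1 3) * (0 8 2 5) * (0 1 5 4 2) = (0 5 1 3 4 2 7 8) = [5, 3, 7, 4, 2, 1, 6, 8, 0]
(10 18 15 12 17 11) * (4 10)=(4 10 18 15 12 17 11)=[0, 1, 2, 3, 10, 5, 6, 7, 8, 9, 18, 4, 17, 13, 14, 12, 16, 11, 15]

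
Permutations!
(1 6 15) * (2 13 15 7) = (1 6 7 2 13 15) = [0, 6, 13, 3, 4, 5, 7, 2, 8, 9, 10, 11, 12, 15, 14, 1]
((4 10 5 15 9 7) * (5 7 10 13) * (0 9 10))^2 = (4 5 10)(7 13 15)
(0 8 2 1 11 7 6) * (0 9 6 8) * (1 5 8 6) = [0, 11, 5, 3, 4, 8, 9, 6, 2, 1, 10, 7] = (1 11 7 6 9)(2 5 8)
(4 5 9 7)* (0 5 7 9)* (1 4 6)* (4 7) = (9)(0 5)(1 7 6) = [5, 7, 2, 3, 4, 0, 1, 6, 8, 9]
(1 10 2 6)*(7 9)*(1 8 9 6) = (1 10 2)(6 8 9 7) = [0, 10, 1, 3, 4, 5, 8, 6, 9, 7, 2]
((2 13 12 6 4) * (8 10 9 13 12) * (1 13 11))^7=(1 13 8 10 9 11)(2 4 6 12)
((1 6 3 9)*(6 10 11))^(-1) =((1 10 11 6 3 9))^(-1) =(1 9 3 6 11 10)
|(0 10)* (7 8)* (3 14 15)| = |(0 10)(3 14 15)(7 8)| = 6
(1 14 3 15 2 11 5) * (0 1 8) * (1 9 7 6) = (0 9 7 6 1 14 3 15 2 11 5 8) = [9, 14, 11, 15, 4, 8, 1, 6, 0, 7, 10, 5, 12, 13, 3, 2]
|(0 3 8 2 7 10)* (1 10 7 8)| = 4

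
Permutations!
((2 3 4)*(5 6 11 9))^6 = ((2 3 4)(5 6 11 9))^6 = (5 11)(6 9)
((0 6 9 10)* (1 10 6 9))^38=((0 9 6 1 10))^38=(0 1 9 10 6)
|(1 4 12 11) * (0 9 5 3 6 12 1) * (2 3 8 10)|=10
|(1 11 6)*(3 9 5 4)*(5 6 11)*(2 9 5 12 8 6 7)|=|(1 12 8 6)(2 9 7)(3 5 4)|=12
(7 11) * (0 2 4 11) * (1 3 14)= [2, 3, 4, 14, 11, 5, 6, 0, 8, 9, 10, 7, 12, 13, 1]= (0 2 4 11 7)(1 3 14)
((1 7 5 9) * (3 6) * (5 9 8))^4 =(1 7 9)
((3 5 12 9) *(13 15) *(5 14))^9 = ((3 14 5 12 9)(13 15))^9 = (3 9 12 5 14)(13 15)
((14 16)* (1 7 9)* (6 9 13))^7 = (1 13 9 7 6)(14 16)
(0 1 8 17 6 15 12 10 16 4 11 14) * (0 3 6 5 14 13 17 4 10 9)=[1, 8, 2, 6, 11, 14, 15, 7, 4, 0, 16, 13, 9, 17, 3, 12, 10, 5]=(0 1 8 4 11 13 17 5 14 3 6 15 12 9)(10 16)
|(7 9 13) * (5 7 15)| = |(5 7 9 13 15)| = 5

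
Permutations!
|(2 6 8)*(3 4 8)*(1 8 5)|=|(1 8 2 6 3 4 5)|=7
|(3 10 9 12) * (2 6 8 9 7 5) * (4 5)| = 10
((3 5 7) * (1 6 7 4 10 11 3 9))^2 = ((1 6 7 9)(3 5 4 10 11))^2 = (1 7)(3 4 11 5 10)(6 9)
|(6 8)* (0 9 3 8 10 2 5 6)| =|(0 9 3 8)(2 5 6 10)| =4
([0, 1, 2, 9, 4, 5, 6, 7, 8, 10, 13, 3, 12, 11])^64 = (3 11 13 10 9)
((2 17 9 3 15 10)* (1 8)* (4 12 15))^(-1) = (1 8)(2 10 15 12 4 3 9 17)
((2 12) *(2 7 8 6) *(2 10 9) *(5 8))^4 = (2 8)(5 9)(6 12)(7 10)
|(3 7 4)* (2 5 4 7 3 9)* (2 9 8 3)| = |(9)(2 5 4 8 3)| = 5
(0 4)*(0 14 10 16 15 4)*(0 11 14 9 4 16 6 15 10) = (0 11 14)(4 9)(6 15 16 10) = [11, 1, 2, 3, 9, 5, 15, 7, 8, 4, 6, 14, 12, 13, 0, 16, 10]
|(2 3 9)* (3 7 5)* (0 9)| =|(0 9 2 7 5 3)| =6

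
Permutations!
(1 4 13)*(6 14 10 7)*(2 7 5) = (1 4 13)(2 7 6 14 10 5) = [0, 4, 7, 3, 13, 2, 14, 6, 8, 9, 5, 11, 12, 1, 10]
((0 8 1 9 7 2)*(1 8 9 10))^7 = ((0 9 7 2)(1 10))^7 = (0 2 7 9)(1 10)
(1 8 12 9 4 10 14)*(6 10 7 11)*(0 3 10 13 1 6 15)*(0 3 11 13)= (0 11 15 3 10 14 6)(1 8 12 9 4 7 13)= [11, 8, 2, 10, 7, 5, 0, 13, 12, 4, 14, 15, 9, 1, 6, 3]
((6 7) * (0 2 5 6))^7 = (0 5 7 2 6)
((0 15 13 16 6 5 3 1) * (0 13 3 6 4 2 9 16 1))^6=(2 16)(4 9)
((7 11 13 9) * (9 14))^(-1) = (7 9 14 13 11)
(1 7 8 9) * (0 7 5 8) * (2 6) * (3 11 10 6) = (0 7)(1 5 8 9)(2 3 11 10 6) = [7, 5, 3, 11, 4, 8, 2, 0, 9, 1, 6, 10]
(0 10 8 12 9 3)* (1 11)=[10, 11, 2, 0, 4, 5, 6, 7, 12, 3, 8, 1, 9]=(0 10 8 12 9 3)(1 11)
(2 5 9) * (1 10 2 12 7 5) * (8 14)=(1 10 2)(5 9 12 7)(8 14)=[0, 10, 1, 3, 4, 9, 6, 5, 14, 12, 2, 11, 7, 13, 8]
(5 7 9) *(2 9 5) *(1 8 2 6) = (1 8 2 9 6)(5 7) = [0, 8, 9, 3, 4, 7, 1, 5, 2, 6]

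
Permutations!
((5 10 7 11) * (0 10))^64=(0 5 11 7 10)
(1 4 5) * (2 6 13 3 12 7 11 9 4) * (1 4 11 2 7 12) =[0, 7, 6, 1, 5, 4, 13, 2, 8, 11, 10, 9, 12, 3] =(1 7 2 6 13 3)(4 5)(9 11)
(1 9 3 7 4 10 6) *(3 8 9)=(1 3 7 4 10 6)(8 9)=[0, 3, 2, 7, 10, 5, 1, 4, 9, 8, 6]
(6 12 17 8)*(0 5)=(0 5)(6 12 17 8)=[5, 1, 2, 3, 4, 0, 12, 7, 6, 9, 10, 11, 17, 13, 14, 15, 16, 8]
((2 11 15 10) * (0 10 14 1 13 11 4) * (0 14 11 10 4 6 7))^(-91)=((0 4 14 1 13 10 2 6 7)(11 15))^(-91)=(0 7 6 2 10 13 1 14 4)(11 15)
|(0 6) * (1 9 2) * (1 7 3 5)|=6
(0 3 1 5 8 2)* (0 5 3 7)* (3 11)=(0 7)(1 11 3)(2 5 8)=[7, 11, 5, 1, 4, 8, 6, 0, 2, 9, 10, 3]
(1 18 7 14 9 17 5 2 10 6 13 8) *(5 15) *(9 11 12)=(1 18 7 14 11 12 9 17 15 5 2 10 6 13 8)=[0, 18, 10, 3, 4, 2, 13, 14, 1, 17, 6, 12, 9, 8, 11, 5, 16, 15, 7]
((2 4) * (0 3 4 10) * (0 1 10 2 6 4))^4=((0 3)(1 10)(4 6))^4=(10)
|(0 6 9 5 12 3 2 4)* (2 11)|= |(0 6 9 5 12 3 11 2 4)|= 9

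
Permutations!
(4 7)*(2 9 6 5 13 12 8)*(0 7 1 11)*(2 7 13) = (0 13 12 8 7 4 1 11)(2 9 6 5) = [13, 11, 9, 3, 1, 2, 5, 4, 7, 6, 10, 0, 8, 12]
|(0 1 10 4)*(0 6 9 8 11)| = |(0 1 10 4 6 9 8 11)| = 8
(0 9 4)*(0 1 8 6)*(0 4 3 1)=(0 9 3 1 8 6 4)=[9, 8, 2, 1, 0, 5, 4, 7, 6, 3]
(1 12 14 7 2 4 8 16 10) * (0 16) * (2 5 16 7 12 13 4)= (0 7 5 16 10 1 13 4 8)(12 14)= [7, 13, 2, 3, 8, 16, 6, 5, 0, 9, 1, 11, 14, 4, 12, 15, 10]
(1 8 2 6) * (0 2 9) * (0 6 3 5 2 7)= (0 7)(1 8 9 6)(2 3 5)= [7, 8, 3, 5, 4, 2, 1, 0, 9, 6]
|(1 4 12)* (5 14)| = |(1 4 12)(5 14)| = 6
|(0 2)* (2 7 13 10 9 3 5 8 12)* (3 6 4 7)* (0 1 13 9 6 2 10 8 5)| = |(0 3)(1 13 8 12 10 6 4 7 9 2)| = 10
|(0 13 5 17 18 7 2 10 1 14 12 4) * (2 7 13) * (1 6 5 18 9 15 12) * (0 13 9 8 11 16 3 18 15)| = 12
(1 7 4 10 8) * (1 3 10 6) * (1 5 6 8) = (1 7 4 8 3 10)(5 6) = [0, 7, 2, 10, 8, 6, 5, 4, 3, 9, 1]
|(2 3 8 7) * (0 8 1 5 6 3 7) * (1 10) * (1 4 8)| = |(0 1 5 6 3 10 4 8)(2 7)| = 8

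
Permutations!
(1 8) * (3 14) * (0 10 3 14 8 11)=(14)(0 10 3 8 1 11)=[10, 11, 2, 8, 4, 5, 6, 7, 1, 9, 3, 0, 12, 13, 14]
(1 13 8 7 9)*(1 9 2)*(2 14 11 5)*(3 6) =(1 13 8 7 14 11 5 2)(3 6) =[0, 13, 1, 6, 4, 2, 3, 14, 7, 9, 10, 5, 12, 8, 11]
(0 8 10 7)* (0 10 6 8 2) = [2, 1, 0, 3, 4, 5, 8, 10, 6, 9, 7] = (0 2)(6 8)(7 10)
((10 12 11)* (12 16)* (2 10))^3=((2 10 16 12 11))^3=(2 12 10 11 16)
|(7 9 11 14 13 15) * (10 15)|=|(7 9 11 14 13 10 15)|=7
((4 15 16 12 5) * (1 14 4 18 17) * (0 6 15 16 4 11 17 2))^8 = ((0 6 15 4 16 12 5 18 2)(1 14 11 17))^8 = (0 2 18 5 12 16 4 15 6)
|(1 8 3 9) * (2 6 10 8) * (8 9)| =10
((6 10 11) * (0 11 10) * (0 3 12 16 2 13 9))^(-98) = (0 11 6 3 12 16 2 13 9)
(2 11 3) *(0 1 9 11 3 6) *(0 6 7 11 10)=[1, 9, 3, 2, 4, 5, 6, 11, 8, 10, 0, 7]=(0 1 9 10)(2 3)(7 11)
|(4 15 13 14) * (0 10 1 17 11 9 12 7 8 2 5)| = 44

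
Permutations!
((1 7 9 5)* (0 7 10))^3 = ((0 7 9 5 1 10))^3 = (0 5)(1 7)(9 10)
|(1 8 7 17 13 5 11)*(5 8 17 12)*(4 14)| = 8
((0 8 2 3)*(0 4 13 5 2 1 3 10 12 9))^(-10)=(0 8 1 3 4 13 5 2 10 12 9)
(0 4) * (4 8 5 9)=[8, 1, 2, 3, 0, 9, 6, 7, 5, 4]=(0 8 5 9 4)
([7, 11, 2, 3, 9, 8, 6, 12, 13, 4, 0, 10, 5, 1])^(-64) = (0 10 11 1 13 8 5 12 7)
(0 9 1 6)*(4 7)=(0 9 1 6)(4 7)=[9, 6, 2, 3, 7, 5, 0, 4, 8, 1]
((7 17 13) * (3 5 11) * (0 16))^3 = ((0 16)(3 5 11)(7 17 13))^3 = (17)(0 16)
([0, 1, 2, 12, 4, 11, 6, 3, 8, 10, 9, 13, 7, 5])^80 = (3 7 12)(5 13 11)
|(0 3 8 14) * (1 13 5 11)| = 4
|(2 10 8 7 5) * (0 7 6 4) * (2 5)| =|(0 7 2 10 8 6 4)| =7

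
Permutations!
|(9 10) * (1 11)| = 2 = |(1 11)(9 10)|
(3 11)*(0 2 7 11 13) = (0 2 7 11 3 13) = [2, 1, 7, 13, 4, 5, 6, 11, 8, 9, 10, 3, 12, 0]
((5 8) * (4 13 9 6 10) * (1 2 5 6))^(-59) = ((1 2 5 8 6 10 4 13 9))^(-59) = (1 6 9 8 13 5 4 2 10)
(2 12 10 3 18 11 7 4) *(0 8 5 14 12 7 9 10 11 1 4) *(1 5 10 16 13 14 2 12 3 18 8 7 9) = [7, 4, 9, 8, 12, 2, 6, 0, 10, 16, 18, 1, 11, 14, 3, 15, 13, 17, 5] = (0 7)(1 4 12 11)(2 9 16 13 14 3 8 10 18 5)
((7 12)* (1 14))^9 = (1 14)(7 12)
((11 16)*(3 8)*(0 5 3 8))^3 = ((0 5 3)(11 16))^3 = (11 16)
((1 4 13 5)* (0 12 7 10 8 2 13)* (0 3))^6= ((0 12 7 10 8 2 13 5 1 4 3))^6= (0 13 12 5 7 1 10 4 8 3 2)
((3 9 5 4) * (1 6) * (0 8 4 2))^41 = (0 2 5 9 3 4 8)(1 6)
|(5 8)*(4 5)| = |(4 5 8)| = 3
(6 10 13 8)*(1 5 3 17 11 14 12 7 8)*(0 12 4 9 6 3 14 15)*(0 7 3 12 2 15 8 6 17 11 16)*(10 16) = (0 2 15 7 6 16)(1 5 14 4 9 17 10 13)(3 11 8 12) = [2, 5, 15, 11, 9, 14, 16, 6, 12, 17, 13, 8, 3, 1, 4, 7, 0, 10]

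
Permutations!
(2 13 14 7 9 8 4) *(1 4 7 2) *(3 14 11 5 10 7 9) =(1 4)(2 13 11 5 10 7 3 14)(8 9) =[0, 4, 13, 14, 1, 10, 6, 3, 9, 8, 7, 5, 12, 11, 2]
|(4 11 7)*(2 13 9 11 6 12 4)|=|(2 13 9 11 7)(4 6 12)|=15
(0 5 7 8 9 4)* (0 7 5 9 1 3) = (0 9 4 7 8 1 3) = [9, 3, 2, 0, 7, 5, 6, 8, 1, 4]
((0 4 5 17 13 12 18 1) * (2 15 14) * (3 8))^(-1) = (0 1 18 12 13 17 5 4)(2 14 15)(3 8)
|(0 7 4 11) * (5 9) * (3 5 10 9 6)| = 12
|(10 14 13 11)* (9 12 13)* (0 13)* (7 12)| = 8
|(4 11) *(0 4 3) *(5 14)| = 4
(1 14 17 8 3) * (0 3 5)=(0 3 1 14 17 8 5)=[3, 14, 2, 1, 4, 0, 6, 7, 5, 9, 10, 11, 12, 13, 17, 15, 16, 8]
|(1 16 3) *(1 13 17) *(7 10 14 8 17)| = 9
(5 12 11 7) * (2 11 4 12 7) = (2 11)(4 12)(5 7) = [0, 1, 11, 3, 12, 7, 6, 5, 8, 9, 10, 2, 4]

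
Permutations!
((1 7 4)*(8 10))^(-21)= (8 10)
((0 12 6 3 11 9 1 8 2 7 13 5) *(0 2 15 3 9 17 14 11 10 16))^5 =(0 8)(1 16)(2 7 13 5)(3 6)(9 10)(11 14 17)(12 15)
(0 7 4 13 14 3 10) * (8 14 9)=(0 7 4 13 9 8 14 3 10)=[7, 1, 2, 10, 13, 5, 6, 4, 14, 8, 0, 11, 12, 9, 3]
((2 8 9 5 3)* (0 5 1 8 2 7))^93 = ((0 5 3 7)(1 8 9))^93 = (9)(0 5 3 7)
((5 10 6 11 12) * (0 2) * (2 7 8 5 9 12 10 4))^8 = (12)(0 8 4)(2 7 5)(6 10 11)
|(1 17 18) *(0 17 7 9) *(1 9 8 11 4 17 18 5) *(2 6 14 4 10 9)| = |(0 18 2 6 14 4 17 5 1 7 8 11 10 9)| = 14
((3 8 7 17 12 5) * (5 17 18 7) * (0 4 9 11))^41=((0 4 9 11)(3 8 5)(7 18)(12 17))^41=(0 4 9 11)(3 5 8)(7 18)(12 17)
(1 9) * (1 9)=[0, 1, 2, 3, 4, 5, 6, 7, 8, 9]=(9)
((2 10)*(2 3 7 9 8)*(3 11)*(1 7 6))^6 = (1 11 8)(2 7 3)(6 10 9)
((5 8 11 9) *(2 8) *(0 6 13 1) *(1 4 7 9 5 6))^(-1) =(0 1)(2 5 11 8)(4 13 6 9 7)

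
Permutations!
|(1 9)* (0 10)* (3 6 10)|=|(0 3 6 10)(1 9)|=4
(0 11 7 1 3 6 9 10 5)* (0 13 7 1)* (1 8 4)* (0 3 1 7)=[11, 1, 2, 6, 7, 13, 9, 3, 4, 10, 5, 8, 12, 0]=(0 11 8 4 7 3 6 9 10 5 13)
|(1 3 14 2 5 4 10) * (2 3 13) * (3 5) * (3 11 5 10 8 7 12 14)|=11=|(1 13 2 11 5 4 8 7 12 14 10)|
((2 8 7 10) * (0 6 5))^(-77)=(0 6 5)(2 10 7 8)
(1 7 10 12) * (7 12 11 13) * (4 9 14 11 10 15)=[0, 12, 2, 3, 9, 5, 6, 15, 8, 14, 10, 13, 1, 7, 11, 4]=(1 12)(4 9 14 11 13 7 15)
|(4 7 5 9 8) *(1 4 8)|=|(1 4 7 5 9)|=5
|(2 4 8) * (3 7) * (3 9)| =3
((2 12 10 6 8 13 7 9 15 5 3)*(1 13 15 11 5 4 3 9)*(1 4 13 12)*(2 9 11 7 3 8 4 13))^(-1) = (1 2 15 8 4 6 10 12)(3 13 7 9)(5 11)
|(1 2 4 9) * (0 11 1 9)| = |(0 11 1 2 4)| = 5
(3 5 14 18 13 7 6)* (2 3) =(2 3 5 14 18 13 7 6) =[0, 1, 3, 5, 4, 14, 2, 6, 8, 9, 10, 11, 12, 7, 18, 15, 16, 17, 13]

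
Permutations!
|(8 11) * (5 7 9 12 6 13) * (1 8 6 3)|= |(1 8 11 6 13 5 7 9 12 3)|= 10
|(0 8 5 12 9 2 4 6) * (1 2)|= |(0 8 5 12 9 1 2 4 6)|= 9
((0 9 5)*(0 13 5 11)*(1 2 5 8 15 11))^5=((0 9 1 2 5 13 8 15 11))^5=(0 13 9 8 1 15 2 11 5)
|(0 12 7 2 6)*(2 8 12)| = |(0 2 6)(7 8 12)| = 3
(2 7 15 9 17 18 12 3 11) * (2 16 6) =(2 7 15 9 17 18 12 3 11 16 6) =[0, 1, 7, 11, 4, 5, 2, 15, 8, 17, 10, 16, 3, 13, 14, 9, 6, 18, 12]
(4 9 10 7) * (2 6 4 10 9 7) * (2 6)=(4 7 10 6)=[0, 1, 2, 3, 7, 5, 4, 10, 8, 9, 6]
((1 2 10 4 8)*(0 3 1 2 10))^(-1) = (0 2 8 4 10 1 3)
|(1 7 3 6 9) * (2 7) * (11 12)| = |(1 2 7 3 6 9)(11 12)| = 6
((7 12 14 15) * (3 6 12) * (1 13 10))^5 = ((1 13 10)(3 6 12 14 15 7))^5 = (1 10 13)(3 7 15 14 12 6)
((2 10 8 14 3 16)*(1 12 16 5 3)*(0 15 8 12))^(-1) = (0 1 14 8 15)(2 16 12 10)(3 5)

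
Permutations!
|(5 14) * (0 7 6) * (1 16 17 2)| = 12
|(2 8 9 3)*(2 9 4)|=6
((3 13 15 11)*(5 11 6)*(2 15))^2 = ((2 15 6 5 11 3 13))^2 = (2 6 11 13 15 5 3)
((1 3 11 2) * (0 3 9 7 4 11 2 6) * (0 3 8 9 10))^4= (0 4 2 8 11 1 9 6 10 7 3)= ((0 8 9 7 4 11 6 3 2 1 10))^4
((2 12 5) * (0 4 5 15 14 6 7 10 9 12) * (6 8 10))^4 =((0 4 5 2)(6 7)(8 10 9 12 15 14))^4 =(8 15 9)(10 14 12)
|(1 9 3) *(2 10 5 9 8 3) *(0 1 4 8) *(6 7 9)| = 6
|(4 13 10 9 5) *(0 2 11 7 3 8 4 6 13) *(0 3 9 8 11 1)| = 30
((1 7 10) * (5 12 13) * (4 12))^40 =(13)(1 7 10)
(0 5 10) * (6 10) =[5, 1, 2, 3, 4, 6, 10, 7, 8, 9, 0] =(0 5 6 10)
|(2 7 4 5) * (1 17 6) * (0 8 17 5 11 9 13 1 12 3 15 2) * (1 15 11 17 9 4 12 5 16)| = 14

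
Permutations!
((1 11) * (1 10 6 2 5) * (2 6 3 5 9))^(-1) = ((1 11 10 3 5)(2 9))^(-1) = (1 5 3 10 11)(2 9)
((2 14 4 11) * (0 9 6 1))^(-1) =(0 1 6 9)(2 11 4 14)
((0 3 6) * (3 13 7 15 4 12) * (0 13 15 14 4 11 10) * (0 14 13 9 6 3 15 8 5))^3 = (4 11)(6 9)(7 13)(10 12)(14 15)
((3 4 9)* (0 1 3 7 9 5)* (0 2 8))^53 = (0 5 1 2 3 8 4)(7 9) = ((0 1 3 4 5 2 8)(7 9))^53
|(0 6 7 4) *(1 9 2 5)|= 4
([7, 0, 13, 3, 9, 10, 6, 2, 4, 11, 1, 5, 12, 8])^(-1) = [1, 10, 7, 3, 8, 11, 6, 0, 13, 4, 5, 9, 12, 2]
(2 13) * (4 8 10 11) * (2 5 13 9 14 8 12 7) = (2 9 14 8 10 11 4 12 7)(5 13) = [0, 1, 9, 3, 12, 13, 6, 2, 10, 14, 11, 4, 7, 5, 8]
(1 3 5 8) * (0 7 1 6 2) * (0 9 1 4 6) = (0 7 4 6 2 9 1 3 5 8) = [7, 3, 9, 5, 6, 8, 2, 4, 0, 1]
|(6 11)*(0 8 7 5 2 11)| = 7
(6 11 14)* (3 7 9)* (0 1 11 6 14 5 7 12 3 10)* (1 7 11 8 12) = (14)(0 7 9 10)(1 8 12 3)(5 11) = [7, 8, 2, 1, 4, 11, 6, 9, 12, 10, 0, 5, 3, 13, 14]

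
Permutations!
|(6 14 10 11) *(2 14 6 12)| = 5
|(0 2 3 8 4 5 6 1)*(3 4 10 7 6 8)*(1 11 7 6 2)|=8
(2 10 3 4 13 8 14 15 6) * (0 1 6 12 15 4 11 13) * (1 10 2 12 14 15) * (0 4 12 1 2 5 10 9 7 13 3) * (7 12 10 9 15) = (0 15 14 10)(1 6)(2 5 9 12)(3 11)(7 13 8) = [15, 6, 5, 11, 4, 9, 1, 13, 7, 12, 0, 3, 2, 8, 10, 14]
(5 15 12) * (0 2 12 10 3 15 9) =(0 2 12 5 9)(3 15 10) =[2, 1, 12, 15, 4, 9, 6, 7, 8, 0, 3, 11, 5, 13, 14, 10]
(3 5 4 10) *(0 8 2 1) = [8, 0, 1, 5, 10, 4, 6, 7, 2, 9, 3] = (0 8 2 1)(3 5 4 10)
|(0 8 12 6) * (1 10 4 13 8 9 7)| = |(0 9 7 1 10 4 13 8 12 6)| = 10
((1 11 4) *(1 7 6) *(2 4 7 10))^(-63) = ((1 11 7 6)(2 4 10))^(-63) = (1 11 7 6)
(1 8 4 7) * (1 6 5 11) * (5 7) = (1 8 4 5 11)(6 7) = [0, 8, 2, 3, 5, 11, 7, 6, 4, 9, 10, 1]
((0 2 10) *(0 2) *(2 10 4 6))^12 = ((10)(2 4 6))^12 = (10)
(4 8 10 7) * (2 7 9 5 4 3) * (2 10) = [0, 1, 7, 10, 8, 4, 6, 3, 2, 5, 9] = (2 7 3 10 9 5 4 8)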